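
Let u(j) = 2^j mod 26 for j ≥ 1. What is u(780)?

14

u(1) = 2,  u(2) = 4,  u(3) = 8,  u(4) = 16,  u(5) = 6,  u(6) = 12,  u(7) = 24,  u(8) = 22,  u(9) = 18,  u(10) = 10,  u(11) = 20,  u(12) = 14,  u(13) = 2.
Since u(13) = u(1) = 2, the sequence is periodic with period 12.
(780 - 1) mod 12 = 11, so u(780) = u(12) = 14.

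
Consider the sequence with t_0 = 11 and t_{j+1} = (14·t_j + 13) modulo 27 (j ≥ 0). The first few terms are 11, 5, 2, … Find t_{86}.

Computing terms: t_0 = 11, t_1 = 5, t_2 = 2, t_3 = 14, t_4 = 20, t_5 = 23, t_6 = 11.
Since t_6 = t_0 = 11, the sequence is periodic with period 6.
So t_{86} = t_{0 + ((86-0) mod 6)} = t_2 = 2.

2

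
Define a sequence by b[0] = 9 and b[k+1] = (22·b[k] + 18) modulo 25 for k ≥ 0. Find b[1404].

Listing terms: b[0] = 9; b[1] = 16; b[2] = 20; b[3] = 8; b[4] = 19; b[5] = 11; b[6] = 10; b[7] = 13; b[8] = 4; b[9] = 6; b[10] = 0; b[11] = 18; b[12] = 14; b[13] = 1; b[14] = 15; b[15] = 23; b[16] = 24; b[17] = 21; b[18] = 5; b[19] = 3; b[20] = 9.
Since b[20] = b[0] = 9, the sequence is periodic with period 20.
(1404 - 0) mod 20 = 4, so b[1404] = b[4] = 19.

19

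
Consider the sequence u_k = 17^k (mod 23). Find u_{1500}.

8

u_1 = 17; u_2 = 13; u_3 = 14; u_4 = 8; u_5 = 21; u_6 = 12; u_7 = 20; u_8 = 18; u_9 = 7; u_{10} = 4; u_{11} = 22; u_{12} = 6; u_{13} = 10; u_{14} = 9; u_{15} = 15; u_{16} = 2; u_{17} = 11; u_{18} = 3; u_{19} = 5; u_{20} = 16; u_{21} = 19; u_{22} = 1; u_{23} = 17.
The sequence repeats with period 22.
(1500 - 1) mod 22 = 3, so u_{1500} = u_4 = 8.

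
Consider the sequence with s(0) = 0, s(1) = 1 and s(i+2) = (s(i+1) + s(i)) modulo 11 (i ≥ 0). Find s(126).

8

We have s(0) = 0,  s(1) = 1,  s(2) = 1,  s(3) = 2,  s(4) = 3,  s(5) = 5,  s(6) = 8,  s(7) = 2,  s(8) = 10,  s(9) = 1,  s(10) = 0,  s(11) = 1.
Since (s(10), s(11)) = (s(0), s(1)) = (0, 1) (two consecutive terms determine the rest), the sequence is periodic with period 10.
So s(126) = s(0 + ((126-0) mod 10)) = s(6) = 8.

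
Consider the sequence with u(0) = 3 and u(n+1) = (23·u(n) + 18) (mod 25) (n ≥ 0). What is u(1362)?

Listing terms: u(0) = 3,  u(1) = 12,  u(2) = 19,  u(3) = 5,  u(4) = 8,  u(5) = 2,  u(6) = 14,  u(7) = 15,  u(8) = 13,  u(9) = 17,  u(10) = 9,  u(11) = 0,  u(12) = 18,  u(13) = 7,  u(14) = 4,  u(15) = 10,  u(16) = 23,  u(17) = 22,  u(18) = 24,  u(19) = 20,  u(20) = 3.
Since u(20) = u(0) = 3, the sequence is periodic with period 20.
(1362 - 0) mod 20 = 2, so u(1362) = u(2) = 19.

19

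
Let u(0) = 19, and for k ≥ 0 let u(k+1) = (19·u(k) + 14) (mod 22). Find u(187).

7

Computing terms: u(0) = 19; u(1) = 1; u(2) = 11; u(3) = 3; u(4) = 5; u(5) = 21; u(6) = 17; u(7) = 7; u(8) = 15; u(9) = 13; u(10) = 19.
Since u(10) = u(0) = 19, the sequence is periodic with period 10.
(187 - 0) mod 10 = 7, so u(187) = u(7) = 7.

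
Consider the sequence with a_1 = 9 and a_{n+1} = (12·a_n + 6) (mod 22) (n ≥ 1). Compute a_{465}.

10

a_1 = 9; a_2 = 4; a_3 = 10; a_4 = 16; a_5 = 0; a_6 = 6; a_7 = 12; a_8 = 18; a_9 = 2; a_{10} = 8; a_{11} = 14; a_{12} = 20; a_{13} = 4.
Since a_{13} = a_2 = 4, the sequence is eventually periodic: after a pre-period of length 1 it cycles with period 11.
For n ≥ 2, a_n depends only on (n - 2) mod 11. (465 - 2) mod 11 = 1, so a_{465} = a_3 = 10.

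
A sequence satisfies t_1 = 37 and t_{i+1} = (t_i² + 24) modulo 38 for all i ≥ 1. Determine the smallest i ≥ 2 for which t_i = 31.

t_1 = 37,  t_2 = 25,  t_3 = 3,  t_4 = 33,  t_5 = 11,  t_6 = 31,  t_7 = 35,  t_8 = 33.
Since t_8 = t_4 = 33, the sequence is eventually periodic: after a pre-period of length 3 it cycles with period 4.
The value 31 first appears (with i ≥ 2) at t_6.

6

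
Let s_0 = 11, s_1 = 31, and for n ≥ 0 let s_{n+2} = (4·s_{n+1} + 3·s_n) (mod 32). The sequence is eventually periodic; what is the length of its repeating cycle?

8

s_0 = 11,  s_1 = 31,  s_2 = 29,  s_3 = 17,  s_4 = 27,  s_5 = 31,  s_6 = 13,  s_7 = 17,  s_8 = 11,  s_9 = 31.
The sequence repeats with period 8.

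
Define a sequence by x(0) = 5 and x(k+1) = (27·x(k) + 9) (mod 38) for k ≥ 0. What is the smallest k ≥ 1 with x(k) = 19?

4

We have x(0) = 5,  x(1) = 30,  x(2) = 21,  x(3) = 6,  x(4) = 19,  x(5) = 28,  x(6) = 5.
The sequence repeats with period 6.
The value 19 first appears (with k ≥ 1) at x(4).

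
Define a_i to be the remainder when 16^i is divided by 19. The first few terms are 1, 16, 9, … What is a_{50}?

Computing terms: a_0 = 1, a_1 = 16, a_2 = 9, a_3 = 11, a_4 = 5, a_5 = 4, a_6 = 7, a_7 = 17, a_8 = 6, a_9 = 1.
Since a_9 = a_0 = 1, the sequence is periodic with period 9.
(50 - 0) mod 9 = 5, so a_{50} = a_5 = 4.

4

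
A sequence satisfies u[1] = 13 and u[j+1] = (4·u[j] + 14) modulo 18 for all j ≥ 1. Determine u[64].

4

Listing terms: u[1] = 13, u[2] = 12, u[3] = 8, u[4] = 10, u[5] = 0, u[6] = 14, u[7] = 16, u[8] = 6, u[9] = 2, u[10] = 4, u[11] = 12.
Since u[11] = u[2] = 12, the sequence is eventually periodic: after a pre-period of length 1 it cycles with period 9.
For j ≥ 2, u[j] depends only on (j - 2) mod 9. (64 - 2) mod 9 = 8, so u[64] = u[10] = 4.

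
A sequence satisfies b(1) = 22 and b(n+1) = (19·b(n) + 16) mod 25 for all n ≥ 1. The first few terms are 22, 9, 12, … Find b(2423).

12

Computing terms: b(1) = 22; b(2) = 9; b(3) = 12; b(4) = 19; b(5) = 2; b(6) = 4; b(7) = 17; b(8) = 14; b(9) = 7; b(10) = 24; b(11) = 22.
Since b(11) = b(1) = 22, the sequence is periodic with period 10.
(2423 - 1) mod 10 = 2, so b(2423) = b(3) = 12.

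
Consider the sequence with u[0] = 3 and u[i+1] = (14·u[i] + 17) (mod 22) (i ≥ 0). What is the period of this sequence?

5

We have u[0] = 3, u[1] = 15, u[2] = 7, u[3] = 5, u[4] = 21, u[5] = 3.
The sequence repeats with period 5.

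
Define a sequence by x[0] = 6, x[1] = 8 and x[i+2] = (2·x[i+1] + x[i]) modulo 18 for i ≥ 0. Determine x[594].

Computing terms: x[0] = 6; x[1] = 8; x[2] = 4; x[3] = 16; x[4] = 0; x[5] = 16; x[6] = 14; x[7] = 8; x[8] = 12; x[9] = 14; x[10] = 4; x[11] = 4; x[12] = 12; x[13] = 10; x[14] = 14; x[15] = 2; x[16] = 0; x[17] = 2; x[18] = 4; x[19] = 10; x[20] = 6; x[21] = 4; x[22] = 14; x[23] = 14; x[24] = 6; x[25] = 8.
Since (x[24], x[25]) = (x[0], x[1]) = (6, 8) (two consecutive terms determine the rest), the sequence is periodic with period 24.
So x[594] = x[0 + ((594-0) mod 24)] = x[18] = 4.

4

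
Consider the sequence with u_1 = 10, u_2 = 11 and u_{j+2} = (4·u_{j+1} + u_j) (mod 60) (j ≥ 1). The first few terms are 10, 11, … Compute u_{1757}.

u_1 = 10,  u_2 = 11,  u_3 = 54,  u_4 = 47,  u_5 = 2,  u_6 = 55,  u_7 = 42,  u_8 = 43,  u_9 = 34,  u_{10} = 59,  u_{11} = 30,  u_{12} = 59,  u_{13} = 26,  u_{14} = 43,  u_{15} = 18,  u_{16} = 55,  u_{17} = 58,  u_{18} = 47,  u_{19} = 6,  u_{20} = 11,  u_{21} = 50,  u_{22} = 31,  u_{23} = 54,  u_{24} = 7,  u_{25} = 22,  u_{26} = 35,  u_{27} = 42,  u_{28} = 23,  u_{29} = 14,  u_{30} = 19,  u_{31} = 30,  u_{32} = 19,  u_{33} = 46,  u_{34} = 23,  u_{35} = 18,  u_{36} = 35,  u_{37} = 38,  u_{38} = 7,  u_{39} = 6,  u_{40} = 31,  u_{41} = 10,  u_{42} = 11.
Since (u_{41}, u_{42}) = (u_1, u_2) = (10, 11) (two consecutive terms determine the rest), the sequence is periodic with period 40.
(1757 - 1) mod 40 = 36, so u_{1757} = u_{37} = 38.

38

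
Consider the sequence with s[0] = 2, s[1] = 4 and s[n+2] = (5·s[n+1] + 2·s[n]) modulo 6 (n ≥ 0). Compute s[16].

4

Listing terms: s[0] = 2,  s[1] = 4,  s[2] = 0,  s[3] = 2,  s[4] = 4.
Since (s[3], s[4]) = (s[0], s[1]) = (2, 4) (two consecutive terms determine the rest), the sequence is periodic with period 3.
(16 - 0) mod 3 = 1, so s[16] = s[1] = 4.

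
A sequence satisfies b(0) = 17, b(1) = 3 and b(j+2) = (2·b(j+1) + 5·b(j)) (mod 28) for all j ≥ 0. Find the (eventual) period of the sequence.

Computing terms: b(0) = 17; b(1) = 3; b(2) = 7; b(3) = 1; b(4) = 9; b(5) = 23; b(6) = 7; b(7) = 17; b(8) = 13; b(9) = 27; b(10) = 7; b(11) = 9; b(12) = 25; b(13) = 11; b(14) = 7; b(15) = 13; b(16) = 5; b(17) = 19; b(18) = 7; b(19) = 25; b(20) = 1; b(21) = 15; b(22) = 7; b(23) = 5; b(24) = 17; b(25) = 3.
Since (b(24), b(25)) = (b(0), b(1)) = (17, 3) (two consecutive terms determine the rest), the sequence is periodic with period 24.

24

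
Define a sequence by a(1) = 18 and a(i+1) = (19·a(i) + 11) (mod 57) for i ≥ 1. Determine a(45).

a(1) = 18, a(2) = 11, a(3) = 49, a(4) = 30, a(5) = 11.
Since a(5) = a(2) = 11, the sequence is eventually periodic: after a pre-period of length 1 it cycles with period 3.
For i ≥ 2, a(i) depends only on (i - 2) mod 3. (45 - 2) mod 3 = 1, so a(45) = a(3) = 49.

49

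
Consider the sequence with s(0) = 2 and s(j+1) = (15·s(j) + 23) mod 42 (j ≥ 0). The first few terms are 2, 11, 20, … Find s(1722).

2

s(0) = 2, s(1) = 11, s(2) = 20, s(3) = 29, s(4) = 38, s(5) = 5, s(6) = 14, s(7) = 23, s(8) = 32, s(9) = 41, s(10) = 8, s(11) = 17, s(12) = 26, s(13) = 35, s(14) = 2.
The sequence repeats with period 14.
(1722 - 0) mod 14 = 0, so s(1722) = s(0) = 2.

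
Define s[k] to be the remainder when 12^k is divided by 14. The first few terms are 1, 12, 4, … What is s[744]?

8

Listing terms: s[0] = 1, s[1] = 12, s[2] = 4, s[3] = 6, s[4] = 2, s[5] = 10, s[6] = 8, s[7] = 12.
Since s[7] = s[1] = 12, the sequence is eventually periodic: after a pre-period of length 1 it cycles with period 6.
For k ≥ 1, s[k] depends only on (k - 1) mod 6. (744 - 1) mod 6 = 5, so s[744] = s[6] = 8.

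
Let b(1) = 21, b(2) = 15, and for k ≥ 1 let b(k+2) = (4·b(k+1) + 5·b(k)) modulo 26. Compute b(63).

b(1) = 21,  b(2) = 15,  b(3) = 9,  b(4) = 7,  b(5) = 21,  b(6) = 15.
Since (b(5), b(6)) = (b(1), b(2)) = (21, 15) (two consecutive terms determine the rest), the sequence is periodic with period 4.
(63 - 1) mod 4 = 2, so b(63) = b(3) = 9.

9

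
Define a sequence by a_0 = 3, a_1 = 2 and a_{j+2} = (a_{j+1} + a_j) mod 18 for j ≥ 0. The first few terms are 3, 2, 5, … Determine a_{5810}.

Computing terms: a_0 = 3, a_1 = 2, a_2 = 5, a_3 = 7, a_4 = 12, a_5 = 1, a_6 = 13, a_7 = 14, a_8 = 9, a_9 = 5, a_{10} = 14, a_{11} = 1, a_{12} = 15, a_{13} = 16, a_{14} = 13, a_{15} = 11, a_{16} = 6, a_{17} = 17, a_{18} = 5, a_{19} = 4, a_{20} = 9, a_{21} = 13, a_{22} = 4, a_{23} = 17, a_{24} = 3, a_{25} = 2.
Since (a_{24}, a_{25}) = (a_0, a_1) = (3, 2) (two consecutive terms determine the rest), the sequence is periodic with period 24.
(5810 - 0) mod 24 = 2, so a_{5810} = a_2 = 5.

5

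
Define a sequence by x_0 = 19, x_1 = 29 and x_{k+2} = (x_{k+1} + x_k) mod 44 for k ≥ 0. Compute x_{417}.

1

We have x_0 = 19; x_1 = 29; x_2 = 4; x_3 = 33; x_4 = 37; x_5 = 26; x_6 = 19; x_7 = 1; x_8 = 20; x_9 = 21; x_{10} = 41; x_{11} = 18; x_{12} = 15; x_{13} = 33; x_{14} = 4; x_{15} = 37; x_{16} = 41; x_{17} = 34; x_{18} = 31; x_{19} = 21; x_{20} = 8; x_{21} = 29; x_{22} = 37; x_{23} = 22; x_{24} = 15; x_{25} = 37; x_{26} = 8; x_{27} = 1; x_{28} = 9; x_{29} = 10; x_{30} = 19; x_{31} = 29.
Since (x_{30}, x_{31}) = (x_0, x_1) = (19, 29) (two consecutive terms determine the rest), the sequence is periodic with period 30.
(417 - 0) mod 30 = 27, so x_{417} = x_{27} = 1.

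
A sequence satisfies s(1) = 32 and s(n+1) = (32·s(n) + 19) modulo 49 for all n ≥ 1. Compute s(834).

s(1) = 32; s(2) = 14; s(3) = 26; s(4) = 18; s(5) = 7; s(6) = 47; s(7) = 4; s(8) = 0; s(9) = 19; s(10) = 39; s(11) = 42; s(12) = 40; s(13) = 25; s(14) = 35; s(15) = 12; s(16) = 11; s(17) = 28; s(18) = 33; s(19) = 46; s(20) = 21; s(21) = 5; s(22) = 32.
The sequence repeats with period 21.
(834 - 1) mod 21 = 14, so s(834) = s(15) = 12.

12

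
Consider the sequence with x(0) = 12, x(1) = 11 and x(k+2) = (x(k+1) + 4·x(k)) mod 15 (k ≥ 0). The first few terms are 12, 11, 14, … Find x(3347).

Listing terms: x(0) = 12, x(1) = 11, x(2) = 14, x(3) = 13, x(4) = 9, x(5) = 1, x(6) = 7, x(7) = 11, x(8) = 9, x(9) = 8, x(10) = 14, x(11) = 1, x(12) = 12, x(13) = 1, x(14) = 4, x(15) = 8, x(16) = 9, x(17) = 11, x(18) = 2, x(19) = 1, x(20) = 9, x(21) = 13, x(22) = 4, x(23) = 11, x(24) = 12, x(25) = 11.
Since (x(24), x(25)) = (x(0), x(1)) = (12, 11) (two consecutive terms determine the rest), the sequence is periodic with period 24.
(3347 - 0) mod 24 = 11, so x(3347) = x(11) = 1.

1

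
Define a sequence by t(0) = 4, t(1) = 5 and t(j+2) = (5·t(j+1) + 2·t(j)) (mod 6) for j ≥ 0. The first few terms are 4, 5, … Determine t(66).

1

We have t(0) = 4; t(1) = 5; t(2) = 3; t(3) = 1; t(4) = 5; t(5) = 3.
Since (t(4), t(5)) = (t(1), t(2)) = (5, 3) (two consecutive terms determine the rest), the sequence is eventually periodic: after a pre-period of length 1 it cycles with period 3.
For j ≥ 1, t(j) depends only on (j - 1) mod 3. (66 - 1) mod 3 = 2, so t(66) = t(3) = 1.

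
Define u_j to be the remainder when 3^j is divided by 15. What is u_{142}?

9

Listing terms: u_1 = 3,  u_2 = 9,  u_3 = 12,  u_4 = 6,  u_5 = 3.
Since u_5 = u_1 = 3, the sequence is periodic with period 4.
So u_{142} = u_{1 + ((142-1) mod 4)} = u_2 = 9.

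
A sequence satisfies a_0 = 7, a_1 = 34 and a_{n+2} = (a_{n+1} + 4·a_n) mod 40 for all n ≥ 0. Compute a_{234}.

Listing terms: a_0 = 7,  a_1 = 34,  a_2 = 22,  a_3 = 38,  a_4 = 6,  a_5 = 38,  a_6 = 22,  a_7 = 14,  a_8 = 22,  a_9 = 38.
Since (a_8, a_9) = (a_2, a_3) = (22, 38) (two consecutive terms determine the rest), the sequence is eventually periodic: after a pre-period of length 2 it cycles with period 6.
For n ≥ 2, a_n depends only on (n - 2) mod 6. (234 - 2) mod 6 = 4, so a_{234} = a_6 = 22.

22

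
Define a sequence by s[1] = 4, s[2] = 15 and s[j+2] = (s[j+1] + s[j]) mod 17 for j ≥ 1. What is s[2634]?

2

Computing terms: s[1] = 4,  s[2] = 15,  s[3] = 2,  s[4] = 0,  s[5] = 2,  s[6] = 2,  s[7] = 4,  s[8] = 6,  s[9] = 10,  s[10] = 16,  s[11] = 9,  s[12] = 8,  s[13] = 0,  s[14] = 8,  s[15] = 8,  s[16] = 16,  s[17] = 7,  s[18] = 6,  s[19] = 13,  s[20] = 2,  s[21] = 15,  s[22] = 0,  s[23] = 15,  s[24] = 15,  s[25] = 13,  s[26] = 11,  s[27] = 7,  s[28] = 1,  s[29] = 8,  s[30] = 9,  s[31] = 0,  s[32] = 9,  s[33] = 9,  s[34] = 1,  s[35] = 10,  s[36] = 11,  s[37] = 4,  s[38] = 15.
The sequence repeats with period 36.
(2634 - 1) mod 36 = 5, so s[2634] = s[6] = 2.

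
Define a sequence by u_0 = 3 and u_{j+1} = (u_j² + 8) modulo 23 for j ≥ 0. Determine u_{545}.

Listing terms: u_0 = 3,  u_1 = 17,  u_2 = 21,  u_3 = 12,  u_4 = 14,  u_5 = 20,  u_6 = 17.
Since u_6 = u_1 = 17, the sequence is eventually periodic: after a pre-period of length 1 it cycles with period 5.
For j ≥ 1, u_j depends only on (j - 1) mod 5. (545 - 1) mod 5 = 4, so u_{545} = u_5 = 20.

20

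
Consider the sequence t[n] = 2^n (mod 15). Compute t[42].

Computing terms: t[0] = 1,  t[1] = 2,  t[2] = 4,  t[3] = 8,  t[4] = 1.
Since t[4] = t[0] = 1, the sequence is periodic with period 4.
(42 - 0) mod 4 = 2, so t[42] = t[2] = 4.

4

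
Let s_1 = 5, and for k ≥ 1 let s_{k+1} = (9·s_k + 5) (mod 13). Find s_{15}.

Computing terms: s_1 = 5; s_2 = 11; s_3 = 0; s_4 = 5.
Since s_4 = s_1 = 5, the sequence is periodic with period 3.
(15 - 1) mod 3 = 2, so s_{15} = s_3 = 0.

0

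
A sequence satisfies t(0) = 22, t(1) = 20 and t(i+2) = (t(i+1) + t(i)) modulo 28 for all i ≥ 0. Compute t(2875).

t(0) = 22; t(1) = 20; t(2) = 14; t(3) = 6; t(4) = 20; t(5) = 26; t(6) = 18; t(7) = 16; t(8) = 6; t(9) = 22; t(10) = 0; t(11) = 22; t(12) = 22; t(13) = 16; t(14) = 10; t(15) = 26; t(16) = 8; t(17) = 6; t(18) = 14; t(19) = 20; t(20) = 6; t(21) = 26; t(22) = 4; t(23) = 2; t(24) = 6; t(25) = 8; t(26) = 14; t(27) = 22; t(28) = 8; t(29) = 2; t(30) = 10; t(31) = 12; t(32) = 22; t(33) = 6; t(34) = 0; t(35) = 6; t(36) = 6; t(37) = 12; t(38) = 18; t(39) = 2; t(40) = 20; t(41) = 22; t(42) = 14; t(43) = 8; t(44) = 22; t(45) = 2; t(46) = 24; t(47) = 26; t(48) = 22; t(49) = 20.
The sequence repeats with period 48.
So t(2875) = t(0 + ((2875-0) mod 48)) = t(43) = 8.

8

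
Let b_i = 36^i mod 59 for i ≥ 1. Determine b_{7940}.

b_1 = 36; b_2 = 57; b_3 = 46; b_4 = 4; b_5 = 26; b_6 = 51; b_7 = 7; b_8 = 16; b_9 = 45; b_{10} = 27; b_{11} = 28; b_{12} = 5; b_{13} = 3; b_{14} = 49; b_{15} = 53; b_{16} = 20; b_{17} = 12; b_{18} = 19; b_{19} = 35; b_{20} = 21; b_{21} = 48; b_{22} = 17; b_{23} = 22; b_{24} = 25; b_{25} = 15; b_{26} = 9; b_{27} = 29; b_{28} = 41; b_{29} = 1; b_{30} = 36.
The sequence repeats with period 29.
(7940 - 1) mod 29 = 22, so b_{7940} = b_{23} = 22.

22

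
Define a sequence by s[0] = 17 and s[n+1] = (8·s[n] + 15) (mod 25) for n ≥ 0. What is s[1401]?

1

Computing terms: s[0] = 17,  s[1] = 1,  s[2] = 23,  s[3] = 24,  s[4] = 7,  s[5] = 21,  s[6] = 8,  s[7] = 4,  s[8] = 22,  s[9] = 16,  s[10] = 18,  s[11] = 9,  s[12] = 12,  s[13] = 11,  s[14] = 3,  s[15] = 14,  s[16] = 2,  s[17] = 6,  s[18] = 13,  s[19] = 19,  s[20] = 17.
Since s[20] = s[0] = 17, the sequence is periodic with period 20.
(1401 - 0) mod 20 = 1, so s[1401] = s[1] = 1.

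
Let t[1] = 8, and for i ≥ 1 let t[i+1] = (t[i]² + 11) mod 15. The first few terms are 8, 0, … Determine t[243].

11

Computing terms: t[1] = 8; t[2] = 0; t[3] = 11; t[4] = 12; t[5] = 5; t[6] = 6; t[7] = 2; t[8] = 0.
Since t[8] = t[2] = 0, the sequence is eventually periodic: after a pre-period of length 1 it cycles with period 6.
For i ≥ 2, t[i] depends only on (i - 2) mod 6. (243 - 2) mod 6 = 1, so t[243] = t[3] = 11.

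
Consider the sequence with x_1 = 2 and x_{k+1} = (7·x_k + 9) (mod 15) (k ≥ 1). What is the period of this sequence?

4

Listing terms: x_1 = 2,  x_2 = 8,  x_3 = 5,  x_4 = 14,  x_5 = 2.
Since x_5 = x_1 = 2, the sequence is periodic with period 4.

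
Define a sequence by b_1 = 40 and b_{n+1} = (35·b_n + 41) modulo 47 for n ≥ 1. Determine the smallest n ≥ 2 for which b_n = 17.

30

Listing terms: b_1 = 40; b_2 = 31; b_3 = 45; b_4 = 18; b_5 = 13; b_6 = 26; b_7 = 11; b_8 = 3; b_9 = 5; b_{10} = 28; b_{11} = 34; b_{12} = 9; b_{13} = 27; b_{14} = 46; b_{15} = 6; b_{16} = 16; b_{17} = 37; b_{18} = 20; b_{19} = 36; b_{20} = 32; b_{21} = 33; b_{22} = 21; b_{23} = 24; b_{24} = 35; b_{25} = 44; b_{26} = 30; b_{27} = 10; b_{28} = 15; b_{29} = 2; b_{30} = 17; b_{31} = 25; b_{32} = 23; b_{33} = 0; b_{34} = 41; b_{35} = 19; b_{36} = 1; b_{37} = 29; b_{38} = 22; b_{39} = 12; b_{40} = 38; b_{41} = 8; b_{42} = 39; b_{43} = 43; b_{44} = 42; b_{45} = 7; b_{46} = 4; b_{47} = 40.
Since b_{47} = b_1 = 40, the sequence is periodic with period 46.
The value 17 first appears (with n ≥ 2) at b_{30}.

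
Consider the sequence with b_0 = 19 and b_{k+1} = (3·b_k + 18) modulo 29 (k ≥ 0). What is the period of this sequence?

28

We have b_0 = 19; b_1 = 17; b_2 = 11; b_3 = 22; b_4 = 26; b_5 = 9; b_6 = 16; b_7 = 8; b_8 = 13; b_9 = 28; b_{10} = 15; b_{11} = 5; b_{12} = 4; b_{13} = 1; b_{14} = 21; b_{15} = 23; b_{16} = 0; b_{17} = 18; b_{18} = 14; b_{19} = 2; b_{20} = 24; b_{21} = 3; b_{22} = 27; b_{23} = 12; b_{24} = 25; b_{25} = 6; b_{26} = 7; b_{27} = 10; b_{28} = 19.
Since b_{28} = b_0 = 19, the sequence is periodic with period 28.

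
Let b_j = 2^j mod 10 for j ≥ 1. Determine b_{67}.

We have b_1 = 2,  b_2 = 4,  b_3 = 8,  b_4 = 6,  b_5 = 2.
Since b_5 = b_1 = 2, the sequence is periodic with period 4.
(67 - 1) mod 4 = 2, so b_{67} = b_3 = 8.

8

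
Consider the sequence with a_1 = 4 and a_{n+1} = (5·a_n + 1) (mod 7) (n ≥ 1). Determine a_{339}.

We have a_1 = 4,  a_2 = 0,  a_3 = 1,  a_4 = 6,  a_5 = 3,  a_6 = 2,  a_7 = 4.
Since a_7 = a_1 = 4, the sequence is periodic with period 6.
(339 - 1) mod 6 = 2, so a_{339} = a_3 = 1.

1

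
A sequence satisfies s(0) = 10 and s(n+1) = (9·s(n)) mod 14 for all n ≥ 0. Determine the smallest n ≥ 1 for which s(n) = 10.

3

s(0) = 10, s(1) = 6, s(2) = 12, s(3) = 10.
Since s(3) = s(0) = 10, the sequence is periodic with period 3.
The value 10 next appears (with n ≥ 1) at s(3).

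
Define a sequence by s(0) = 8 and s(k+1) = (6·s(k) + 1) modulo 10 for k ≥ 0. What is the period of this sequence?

5

We have s(0) = 8,  s(1) = 9,  s(2) = 5,  s(3) = 1,  s(4) = 7,  s(5) = 3,  s(6) = 9.
Since s(6) = s(1) = 9, the sequence is eventually periodic: after a pre-period of length 1 it cycles with period 5.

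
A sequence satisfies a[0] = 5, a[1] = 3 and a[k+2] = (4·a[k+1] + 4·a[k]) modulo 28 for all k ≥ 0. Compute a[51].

0

Computing terms: a[0] = 5, a[1] = 3, a[2] = 4, a[3] = 0, a[4] = 16, a[5] = 8, a[6] = 12, a[7] = 24, a[8] = 4, a[9] = 0.
Since (a[8], a[9]) = (a[2], a[3]) = (4, 0) (two consecutive terms determine the rest), the sequence is eventually periodic: after a pre-period of length 2 it cycles with period 6.
For k ≥ 2, a[k] depends only on (k - 2) mod 6. (51 - 2) mod 6 = 1, so a[51] = a[3] = 0.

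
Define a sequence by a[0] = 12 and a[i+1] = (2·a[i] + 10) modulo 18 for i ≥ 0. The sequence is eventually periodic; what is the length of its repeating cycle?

6

a[0] = 12, a[1] = 16, a[2] = 6, a[3] = 4, a[4] = 0, a[5] = 10, a[6] = 12.
Since a[6] = a[0] = 12, the sequence is periodic with period 6.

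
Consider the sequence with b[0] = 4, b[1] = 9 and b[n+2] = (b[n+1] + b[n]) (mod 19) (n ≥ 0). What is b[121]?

b[0] = 4; b[1] = 9; b[2] = 13; b[3] = 3; b[4] = 16; b[5] = 0; b[6] = 16; b[7] = 16; b[8] = 13; b[9] = 10; b[10] = 4; b[11] = 14; b[12] = 18; b[13] = 13; b[14] = 12; b[15] = 6; b[16] = 18; b[17] = 5; b[18] = 4; b[19] = 9.
The sequence repeats with period 18.
So b[121] = b[0 + ((121-0) mod 18)] = b[13] = 13.

13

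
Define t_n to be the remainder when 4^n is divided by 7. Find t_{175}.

4

Listing terms: t_0 = 1, t_1 = 4, t_2 = 2, t_3 = 1.
The sequence repeats with period 3.
(175 - 0) mod 3 = 1, so t_{175} = t_1 = 4.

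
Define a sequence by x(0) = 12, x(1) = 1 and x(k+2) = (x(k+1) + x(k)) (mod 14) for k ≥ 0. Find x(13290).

Listing terms: x(0) = 12, x(1) = 1, x(2) = 13, x(3) = 0, x(4) = 13, x(5) = 13, x(6) = 12, x(7) = 11, x(8) = 9, x(9) = 6, x(10) = 1, x(11) = 7, x(12) = 8, x(13) = 1, x(14) = 9, x(15) = 10, x(16) = 5, x(17) = 1, x(18) = 6, x(19) = 7, x(20) = 13, x(21) = 6, x(22) = 5, x(23) = 11, x(24) = 2, x(25) = 13, x(26) = 1, x(27) = 0, x(28) = 1, x(29) = 1, x(30) = 2, x(31) = 3, x(32) = 5, x(33) = 8, x(34) = 13, x(35) = 7, x(36) = 6, x(37) = 13, x(38) = 5, x(39) = 4, x(40) = 9, x(41) = 13, x(42) = 8, x(43) = 7, x(44) = 1, x(45) = 8, x(46) = 9, x(47) = 3, x(48) = 12, x(49) = 1.
The sequence repeats with period 48.
So x(13290) = x(0 + ((13290-0) mod 48)) = x(42) = 8.

8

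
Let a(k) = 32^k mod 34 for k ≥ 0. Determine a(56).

We have a(0) = 1, a(1) = 32, a(2) = 4, a(3) = 26, a(4) = 16, a(5) = 2, a(6) = 30, a(7) = 8, a(8) = 18, a(9) = 32.
Since a(9) = a(1) = 32, the sequence is eventually periodic: after a pre-period of length 1 it cycles with period 8.
For k ≥ 1, a(k) depends only on (k - 1) mod 8. (56 - 1) mod 8 = 7, so a(56) = a(8) = 18.

18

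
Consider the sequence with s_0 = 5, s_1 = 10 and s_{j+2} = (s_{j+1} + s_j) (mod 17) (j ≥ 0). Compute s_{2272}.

Listing terms: s_0 = 5,  s_1 = 10,  s_2 = 15,  s_3 = 8,  s_4 = 6,  s_5 = 14,  s_6 = 3,  s_7 = 0,  s_8 = 3,  s_9 = 3,  s_{10} = 6,  s_{11} = 9,  s_{12} = 15,  s_{13} = 7,  s_{14} = 5,  s_{15} = 12,  s_{16} = 0,  s_{17} = 12,  s_{18} = 12,  s_{19} = 7,  s_{20} = 2,  s_{21} = 9,  s_{22} = 11,  s_{23} = 3,  s_{24} = 14,  s_{25} = 0,  s_{26} = 14,  s_{27} = 14,  s_{28} = 11,  s_{29} = 8,  s_{30} = 2,  s_{31} = 10,  s_{32} = 12,  s_{33} = 5,  s_{34} = 0,  s_{35} = 5,  s_{36} = 5,  s_{37} = 10.
Since (s_{36}, s_{37}) = (s_0, s_1) = (5, 10) (two consecutive terms determine the rest), the sequence is periodic with period 36.
So s_{2272} = s_{0 + ((2272-0) mod 36)} = s_4 = 6.

6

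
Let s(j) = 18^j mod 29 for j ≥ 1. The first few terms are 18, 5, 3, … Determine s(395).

3

Computing terms: s(1) = 18, s(2) = 5, s(3) = 3, s(4) = 25, s(5) = 15, s(6) = 9, s(7) = 17, s(8) = 16, s(9) = 27, s(10) = 22, s(11) = 19, s(12) = 23, s(13) = 8, s(14) = 28, s(15) = 11, s(16) = 24, s(17) = 26, s(18) = 4, s(19) = 14, s(20) = 20, s(21) = 12, s(22) = 13, s(23) = 2, s(24) = 7, s(25) = 10, s(26) = 6, s(27) = 21, s(28) = 1, s(29) = 18.
Since s(29) = s(1) = 18, the sequence is periodic with period 28.
So s(395) = s(1 + ((395-1) mod 28)) = s(3) = 3.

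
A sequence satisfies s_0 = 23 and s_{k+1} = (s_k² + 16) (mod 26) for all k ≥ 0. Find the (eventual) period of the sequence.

5

Listing terms: s_0 = 23, s_1 = 25, s_2 = 17, s_3 = 19, s_4 = 13, s_5 = 3, s_6 = 25.
Since s_6 = s_1 = 25, the sequence is eventually periodic: after a pre-period of length 1 it cycles with period 5.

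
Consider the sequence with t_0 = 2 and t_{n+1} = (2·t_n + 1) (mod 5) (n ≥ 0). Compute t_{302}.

Listing terms: t_0 = 2,  t_1 = 0,  t_2 = 1,  t_3 = 3,  t_4 = 2.
Since t_4 = t_0 = 2, the sequence is periodic with period 4.
So t_{302} = t_{0 + ((302-0) mod 4)} = t_2 = 1.

1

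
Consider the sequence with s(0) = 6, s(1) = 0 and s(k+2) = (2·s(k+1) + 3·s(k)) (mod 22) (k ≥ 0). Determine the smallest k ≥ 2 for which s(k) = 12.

8

We have s(0) = 6,  s(1) = 0,  s(2) = 18,  s(3) = 14,  s(4) = 16,  s(5) = 8,  s(6) = 20,  s(7) = 20,  s(8) = 12,  s(9) = 18,  s(10) = 6,  s(11) = 0.
The sequence repeats with period 10.
The value 12 first appears (with k ≥ 2) at s(8).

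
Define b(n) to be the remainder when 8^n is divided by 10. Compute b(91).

2

Computing terms: b(0) = 1, b(1) = 8, b(2) = 4, b(3) = 2, b(4) = 6, b(5) = 8.
Since b(5) = b(1) = 8, the sequence is eventually periodic: after a pre-period of length 1 it cycles with period 4.
For n ≥ 1, b(n) depends only on (n - 1) mod 4. (91 - 1) mod 4 = 2, so b(91) = b(3) = 2.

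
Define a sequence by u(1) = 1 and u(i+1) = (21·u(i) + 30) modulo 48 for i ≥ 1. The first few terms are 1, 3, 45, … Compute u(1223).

21

We have u(1) = 1, u(2) = 3, u(3) = 45, u(4) = 15, u(5) = 9, u(6) = 27, u(7) = 21, u(8) = 39, u(9) = 33, u(10) = 3.
Since u(10) = u(2) = 3, the sequence is eventually periodic: after a pre-period of length 1 it cycles with period 8.
For i ≥ 2, u(i) depends only on (i - 2) mod 8. (1223 - 2) mod 8 = 5, so u(1223) = u(7) = 21.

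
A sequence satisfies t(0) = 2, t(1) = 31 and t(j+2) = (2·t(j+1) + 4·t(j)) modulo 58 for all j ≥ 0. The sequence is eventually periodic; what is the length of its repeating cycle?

28

Computing terms: t(0) = 2,  t(1) = 31,  t(2) = 12,  t(3) = 32,  t(4) = 54,  t(5) = 4,  t(6) = 50,  t(7) = 0,  t(8) = 26,  t(9) = 52,  t(10) = 34,  t(11) = 44,  t(12) = 50,  t(13) = 44,  t(14) = 56,  t(15) = 56,  t(16) = 46,  t(17) = 26,  t(18) = 4,  t(19) = 54,  t(20) = 8,  t(21) = 0,  t(22) = 32,  t(23) = 6,  t(24) = 24,  t(25) = 14,  t(26) = 8,  t(27) = 14,  t(28) = 2,  t(29) = 2,  t(30) = 12,  t(31) = 32.
Since (t(30), t(31)) = (t(2), t(3)) = (12, 32) (two consecutive terms determine the rest), the sequence is eventually periodic: after a pre-period of length 2 it cycles with period 28.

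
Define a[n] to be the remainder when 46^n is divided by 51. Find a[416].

1

Listing terms: a[0] = 1,  a[1] = 46,  a[2] = 25,  a[3] = 28,  a[4] = 13,  a[5] = 37,  a[6] = 19,  a[7] = 7,  a[8] = 16,  a[9] = 22,  a[10] = 43,  a[11] = 40,  a[12] = 4,  a[13] = 31,  a[14] = 49,  a[15] = 10,  a[16] = 1.
Since a[16] = a[0] = 1, the sequence is periodic with period 16.
(416 - 0) mod 16 = 0, so a[416] = a[0] = 1.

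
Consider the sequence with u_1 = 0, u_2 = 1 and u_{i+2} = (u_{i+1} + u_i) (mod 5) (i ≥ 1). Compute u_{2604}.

u_1 = 0; u_2 = 1; u_3 = 1; u_4 = 2; u_5 = 3; u_6 = 0; u_7 = 3; u_8 = 3; u_9 = 1; u_{10} = 4; u_{11} = 0; u_{12} = 4; u_{13} = 4; u_{14} = 3; u_{15} = 2; u_{16} = 0; u_{17} = 2; u_{18} = 2; u_{19} = 4; u_{20} = 1; u_{21} = 0; u_{22} = 1.
Since (u_{21}, u_{22}) = (u_1, u_2) = (0, 1) (two consecutive terms determine the rest), the sequence is periodic with period 20.
(2604 - 1) mod 20 = 3, so u_{2604} = u_4 = 2.

2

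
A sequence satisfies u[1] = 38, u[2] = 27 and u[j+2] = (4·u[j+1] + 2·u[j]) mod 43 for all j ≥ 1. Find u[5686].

12

u[1] = 38,  u[2] = 27,  u[3] = 12,  u[4] = 16,  u[5] = 2,  u[6] = 40,  u[7] = 35,  u[8] = 5,  u[9] = 4,  u[10] = 26,  u[11] = 26,  u[12] = 27,  u[13] = 31,  u[14] = 6,  u[15] = 0,  u[16] = 12,  u[17] = 5,  u[18] = 1,  u[19] = 14,  u[20] = 15,  u[21] = 2,  u[22] = 38,  u[23] = 27.
Since (u[22], u[23]) = (u[1], u[2]) = (38, 27) (two consecutive terms determine the rest), the sequence is periodic with period 21.
So u[5686] = u[1 + ((5686-1) mod 21)] = u[16] = 12.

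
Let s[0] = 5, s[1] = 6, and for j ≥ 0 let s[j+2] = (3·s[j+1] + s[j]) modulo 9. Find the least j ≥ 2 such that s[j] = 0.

5

We have s[0] = 5, s[1] = 6, s[2] = 5, s[3] = 3, s[4] = 5, s[5] = 0, s[6] = 5, s[7] = 6.
The sequence repeats with period 6.
The value 0 first appears (with j ≥ 2) at s[5].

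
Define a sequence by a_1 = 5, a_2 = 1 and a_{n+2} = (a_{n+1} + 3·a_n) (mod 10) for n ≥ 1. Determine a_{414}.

4

Computing terms: a_1 = 5,  a_2 = 1,  a_3 = 6,  a_4 = 9,  a_5 = 7,  a_6 = 4,  a_7 = 5,  a_8 = 7,  a_9 = 2,  a_{10} = 3,  a_{11} = 9,  a_{12} = 8,  a_{13} = 5,  a_{14} = 9,  a_{15} = 4,  a_{16} = 1,  a_{17} = 3,  a_{18} = 6,  a_{19} = 5,  a_{20} = 3,  a_{21} = 8,  a_{22} = 7,  a_{23} = 1,  a_{24} = 2,  a_{25} = 5,  a_{26} = 1.
The sequence repeats with period 24.
(414 - 1) mod 24 = 5, so a_{414} = a_6 = 4.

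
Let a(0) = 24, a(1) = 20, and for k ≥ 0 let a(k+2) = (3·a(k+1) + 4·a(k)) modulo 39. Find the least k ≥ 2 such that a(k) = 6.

4

a(0) = 24,  a(1) = 20,  a(2) = 0,  a(3) = 2,  a(4) = 6,  a(5) = 26,  a(6) = 24,  a(7) = 20.
The sequence repeats with period 6.
The value 6 first appears (with k ≥ 2) at a(4).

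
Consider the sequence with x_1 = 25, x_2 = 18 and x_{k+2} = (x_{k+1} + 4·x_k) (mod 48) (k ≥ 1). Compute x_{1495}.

38

Computing terms: x_1 = 25, x_2 = 18, x_3 = 22, x_4 = 46, x_5 = 38, x_6 = 30, x_7 = 38, x_8 = 14, x_9 = 22, x_{10} = 30, x_{11} = 22, x_{12} = 46.
Since (x_{11}, x_{12}) = (x_3, x_4) = (22, 46) (two consecutive terms determine the rest), the sequence is eventually periodic: after a pre-period of length 2 it cycles with period 8.
For k ≥ 3, x_k depends only on (k - 3) mod 8. (1495 - 3) mod 8 = 4, so x_{1495} = x_7 = 38.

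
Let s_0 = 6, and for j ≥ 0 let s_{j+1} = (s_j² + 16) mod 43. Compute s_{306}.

11

Computing terms: s_0 = 6,  s_1 = 9,  s_2 = 11,  s_3 = 8,  s_4 = 37,  s_5 = 9.
Since s_5 = s_1 = 9, the sequence is eventually periodic: after a pre-period of length 1 it cycles with period 4.
For j ≥ 1, s_j depends only on (j - 1) mod 4. (306 - 1) mod 4 = 1, so s_{306} = s_2 = 11.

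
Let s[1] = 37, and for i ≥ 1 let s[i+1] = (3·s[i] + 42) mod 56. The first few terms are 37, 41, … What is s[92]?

Listing terms: s[1] = 37; s[2] = 41; s[3] = 53; s[4] = 33; s[5] = 29; s[6] = 17; s[7] = 37.
The sequence repeats with period 6.
(92 - 1) mod 6 = 1, so s[92] = s[2] = 41.

41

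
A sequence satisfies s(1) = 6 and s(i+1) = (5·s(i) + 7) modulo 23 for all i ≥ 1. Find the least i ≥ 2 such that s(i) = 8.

Computing terms: s(1) = 6; s(2) = 14; s(3) = 8; s(4) = 1; s(5) = 12; s(6) = 21; s(7) = 20; s(8) = 15; s(9) = 13; s(10) = 3; s(11) = 22; s(12) = 2; s(13) = 17; s(14) = 0; s(15) = 7; s(16) = 19; s(17) = 10; s(18) = 11; s(19) = 16; s(20) = 18; s(21) = 5; s(22) = 9; s(23) = 6.
The sequence repeats with period 22.
The value 8 first appears (with i ≥ 2) at s(3).

3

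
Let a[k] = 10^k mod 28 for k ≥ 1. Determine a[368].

16

a[1] = 10, a[2] = 16, a[3] = 20, a[4] = 4, a[5] = 12, a[6] = 8, a[7] = 24, a[8] = 16.
Since a[8] = a[2] = 16, the sequence is eventually periodic: after a pre-period of length 1 it cycles with period 6.
For k ≥ 2, a[k] depends only on (k - 2) mod 6. (368 - 2) mod 6 = 0, so a[368] = a[2] = 16.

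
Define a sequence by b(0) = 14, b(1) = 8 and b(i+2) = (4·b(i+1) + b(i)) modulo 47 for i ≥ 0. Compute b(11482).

Computing terms: b(0) = 14; b(1) = 8; b(2) = 46; b(3) = 4; b(4) = 15; b(5) = 17; b(6) = 36; b(7) = 20; b(8) = 22; b(9) = 14; b(10) = 31; b(11) = 44; b(12) = 19; b(13) = 26; b(14) = 29; b(15) = 1; b(16) = 33; b(17) = 39; b(18) = 1; b(19) = 43; b(20) = 32; b(21) = 30; b(22) = 11; b(23) = 27; b(24) = 25; b(25) = 33; b(26) = 16; b(27) = 3; b(28) = 28; b(29) = 21; b(30) = 18; b(31) = 46; b(32) = 14; b(33) = 8.
The sequence repeats with period 32.
So b(11482) = b(0 + ((11482-0) mod 32)) = b(26) = 16.

16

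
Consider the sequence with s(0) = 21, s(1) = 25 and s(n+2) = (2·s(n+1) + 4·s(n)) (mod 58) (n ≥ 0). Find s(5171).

Listing terms: s(0) = 21; s(1) = 25; s(2) = 18; s(3) = 20; s(4) = 54; s(5) = 14; s(6) = 12; s(7) = 22; s(8) = 34; s(9) = 40; s(10) = 42; s(11) = 12; s(12) = 18; s(13) = 26; s(14) = 8; s(15) = 4; s(16) = 40; s(17) = 38; s(18) = 4; s(19) = 44; s(20) = 46; s(21) = 36; s(22) = 24; s(23) = 18; s(24) = 16; s(25) = 46; s(26) = 40; s(27) = 32; s(28) = 50; s(29) = 54; s(30) = 18; s(31) = 20.
Since (s(30), s(31)) = (s(2), s(3)) = (18, 20) (two consecutive terms determine the rest), the sequence is eventually periodic: after a pre-period of length 2 it cycles with period 28.
For n ≥ 2, s(n) depends only on (n - 2) mod 28. (5171 - 2) mod 28 = 17, so s(5171) = s(19) = 44.

44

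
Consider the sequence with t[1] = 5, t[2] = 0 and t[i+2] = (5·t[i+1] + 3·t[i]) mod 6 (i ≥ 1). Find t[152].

Listing terms: t[1] = 5,  t[2] = 0,  t[3] = 3,  t[4] = 3,  t[5] = 0,  t[6] = 3.
Since (t[5], t[6]) = (t[2], t[3]) = (0, 3) (two consecutive terms determine the rest), the sequence is eventually periodic: after a pre-period of length 1 it cycles with period 3.
For i ≥ 2, t[i] depends only on (i - 2) mod 3. (152 - 2) mod 3 = 0, so t[152] = t[2] = 0.

0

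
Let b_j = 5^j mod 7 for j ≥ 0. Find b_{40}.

We have b_0 = 1, b_1 = 5, b_2 = 4, b_3 = 6, b_4 = 2, b_5 = 3, b_6 = 1.
The sequence repeats with period 6.
(40 - 0) mod 6 = 4, so b_{40} = b_4 = 2.

2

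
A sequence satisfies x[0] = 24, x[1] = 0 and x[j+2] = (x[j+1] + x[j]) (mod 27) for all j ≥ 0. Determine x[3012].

Computing terms: x[0] = 24,  x[1] = 0,  x[2] = 24,  x[3] = 24,  x[4] = 21,  x[5] = 18,  x[6] = 12,  x[7] = 3,  x[8] = 15,  x[9] = 18,  x[10] = 6,  x[11] = 24,  x[12] = 3,  x[13] = 0,  x[14] = 3,  x[15] = 3,  x[16] = 6,  x[17] = 9,  x[18] = 15,  x[19] = 24,  x[20] = 12,  x[21] = 9,  x[22] = 21,  x[23] = 3,  x[24] = 24,  x[25] = 0.
Since (x[24], x[25]) = (x[0], x[1]) = (24, 0) (two consecutive terms determine the rest), the sequence is periodic with period 24.
So x[3012] = x[0 + ((3012-0) mod 24)] = x[12] = 3.

3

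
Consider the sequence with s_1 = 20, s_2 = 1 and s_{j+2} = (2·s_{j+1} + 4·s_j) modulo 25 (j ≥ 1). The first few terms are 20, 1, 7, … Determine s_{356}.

Listing terms: s_1 = 20,  s_2 = 1,  s_3 = 7,  s_4 = 18,  s_5 = 14,  s_6 = 0,  s_7 = 6,  s_8 = 12,  s_9 = 23,  s_{10} = 19,  s_{11} = 5,  s_{12} = 11,  s_{13} = 17,  s_{14} = 3,  s_{15} = 24,  s_{16} = 10,  s_{17} = 16,  s_{18} = 22,  s_{19} = 8,  s_{20} = 4,  s_{21} = 15,  s_{22} = 21,  s_{23} = 2,  s_{24} = 13,  s_{25} = 9,  s_{26} = 20,  s_{27} = 1.
The sequence repeats with period 25.
So s_{356} = s_{1 + ((356-1) mod 25)} = s_6 = 0.

0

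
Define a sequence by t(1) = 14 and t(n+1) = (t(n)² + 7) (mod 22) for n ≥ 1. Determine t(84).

We have t(1) = 14,  t(2) = 5,  t(3) = 10,  t(4) = 19,  t(5) = 16,  t(6) = 21,  t(7) = 8,  t(8) = 5.
Since t(8) = t(2) = 5, the sequence is eventually periodic: after a pre-period of length 1 it cycles with period 6.
For n ≥ 2, t(n) depends only on (n - 2) mod 6. (84 - 2) mod 6 = 4, so t(84) = t(6) = 21.

21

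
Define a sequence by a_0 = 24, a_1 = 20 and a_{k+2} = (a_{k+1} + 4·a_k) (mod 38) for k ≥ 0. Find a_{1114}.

30

Listing terms: a_0 = 24; a_1 = 20; a_2 = 2; a_3 = 6; a_4 = 14; a_5 = 0; a_6 = 18; a_7 = 18; a_8 = 14; a_9 = 10; a_{10} = 28; a_{11} = 30; a_{12} = 28; a_{13} = 34; a_{14} = 32; a_{15} = 16; a_{16} = 30; a_{17} = 18; a_{18} = 24; a_{19} = 20.
Since (a_{18}, a_{19}) = (a_0, a_1) = (24, 20) (two consecutive terms determine the rest), the sequence is periodic with period 18.
So a_{1114} = a_{0 + ((1114-0) mod 18)} = a_{16} = 30.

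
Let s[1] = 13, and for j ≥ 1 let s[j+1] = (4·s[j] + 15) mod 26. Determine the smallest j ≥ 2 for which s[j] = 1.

5

s[1] = 13,  s[2] = 15,  s[3] = 23,  s[4] = 3,  s[5] = 1,  s[6] = 19,  s[7] = 13.
The sequence repeats with period 6.
The value 1 first appears (with j ≥ 2) at s[5].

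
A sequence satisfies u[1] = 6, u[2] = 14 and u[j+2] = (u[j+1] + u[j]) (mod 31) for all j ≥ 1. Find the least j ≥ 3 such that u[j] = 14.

16

We have u[1] = 6; u[2] = 14; u[3] = 20; u[4] = 3; u[5] = 23; u[6] = 26; u[7] = 18; u[8] = 13; u[9] = 0; u[10] = 13; u[11] = 13; u[12] = 26; u[13] = 8; u[14] = 3; u[15] = 11; u[16] = 14; u[17] = 25; u[18] = 8; u[19] = 2; u[20] = 10; u[21] = 12; u[22] = 22; u[23] = 3; u[24] = 25; u[25] = 28; u[26] = 22; u[27] = 19; u[28] = 10; u[29] = 29; u[30] = 8; u[31] = 6; u[32] = 14.
The sequence repeats with period 30.
The value 14 first appears (with j ≥ 3) at u[16].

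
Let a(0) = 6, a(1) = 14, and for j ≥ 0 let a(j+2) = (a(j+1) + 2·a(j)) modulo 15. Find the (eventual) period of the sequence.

6

a(0) = 6, a(1) = 14, a(2) = 11, a(3) = 9, a(4) = 1, a(5) = 4, a(6) = 6, a(7) = 14.
The sequence repeats with period 6.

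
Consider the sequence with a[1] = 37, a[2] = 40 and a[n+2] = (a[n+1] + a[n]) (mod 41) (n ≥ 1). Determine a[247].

Listing terms: a[1] = 37, a[2] = 40, a[3] = 36, a[4] = 35, a[5] = 30, a[6] = 24, a[7] = 13, a[8] = 37, a[9] = 9, a[10] = 5, a[11] = 14, a[12] = 19, a[13] = 33, a[14] = 11, a[15] = 3, a[16] = 14, a[17] = 17, a[18] = 31, a[19] = 7, a[20] = 38, a[21] = 4, a[22] = 1, a[23] = 5, a[24] = 6, a[25] = 11, a[26] = 17, a[27] = 28, a[28] = 4, a[29] = 32, a[30] = 36, a[31] = 27, a[32] = 22, a[33] = 8, a[34] = 30, a[35] = 38, a[36] = 27, a[37] = 24, a[38] = 10, a[39] = 34, a[40] = 3, a[41] = 37, a[42] = 40.
The sequence repeats with period 40.
So a[247] = a[1 + ((247-1) mod 40)] = a[7] = 13.

13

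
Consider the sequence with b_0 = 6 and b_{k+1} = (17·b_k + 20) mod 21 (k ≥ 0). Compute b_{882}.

6

Computing terms: b_0 = 6,  b_1 = 17,  b_2 = 15,  b_3 = 2,  b_4 = 12,  b_5 = 14,  b_6 = 6.
Since b_6 = b_0 = 6, the sequence is periodic with period 6.
(882 - 0) mod 6 = 0, so b_{882} = b_0 = 6.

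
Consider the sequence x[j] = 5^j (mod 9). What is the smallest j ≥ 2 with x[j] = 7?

We have x[1] = 5,  x[2] = 7,  x[3] = 8,  x[4] = 4,  x[5] = 2,  x[6] = 1,  x[7] = 5.
Since x[7] = x[1] = 5, the sequence is periodic with period 6.
The value 7 first appears (with j ≥ 2) at x[2].

2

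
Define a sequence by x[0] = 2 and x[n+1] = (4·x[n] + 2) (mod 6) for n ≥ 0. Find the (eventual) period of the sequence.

x[0] = 2,  x[1] = 4,  x[2] = 0,  x[3] = 2.
The sequence repeats with period 3.

3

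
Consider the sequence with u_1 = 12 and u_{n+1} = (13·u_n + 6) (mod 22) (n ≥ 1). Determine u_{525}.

We have u_1 = 12, u_2 = 8, u_3 = 0, u_4 = 6, u_5 = 18, u_6 = 20, u_7 = 2, u_8 = 10, u_9 = 4, u_{10} = 14, u_{11} = 12.
The sequence repeats with period 10.
(525 - 1) mod 10 = 4, so u_{525} = u_5 = 18.

18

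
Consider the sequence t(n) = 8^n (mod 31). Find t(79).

We have t(1) = 8; t(2) = 2; t(3) = 16; t(4) = 4; t(5) = 1; t(6) = 8.
Since t(6) = t(1) = 8, the sequence is periodic with period 5.
So t(79) = t(1 + ((79-1) mod 5)) = t(4) = 4.

4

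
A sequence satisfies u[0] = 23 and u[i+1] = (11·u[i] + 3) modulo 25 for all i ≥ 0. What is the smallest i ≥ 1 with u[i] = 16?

21

Listing terms: u[0] = 23; u[1] = 6; u[2] = 19; u[3] = 12; u[4] = 10; u[5] = 13; u[6] = 21; u[7] = 9; u[8] = 2; u[9] = 0; u[10] = 3; u[11] = 11; u[12] = 24; u[13] = 17; u[14] = 15; u[15] = 18; u[16] = 1; u[17] = 14; u[18] = 7; u[19] = 5; u[20] = 8; u[21] = 16; u[22] = 4; u[23] = 22; u[24] = 20; u[25] = 23.
Since u[25] = u[0] = 23, the sequence is periodic with period 25.
The value 16 first appears (with i ≥ 1) at u[21].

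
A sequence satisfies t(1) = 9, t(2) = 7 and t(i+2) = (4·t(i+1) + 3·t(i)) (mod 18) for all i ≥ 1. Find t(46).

7

Computing terms: t(1) = 9; t(2) = 7; t(3) = 1; t(4) = 7; t(5) = 13; t(6) = 1; t(7) = 7.
Since (t(6), t(7)) = (t(3), t(4)) = (1, 7) (two consecutive terms determine the rest), the sequence is eventually periodic: after a pre-period of length 2 it cycles with period 3.
For i ≥ 3, t(i) depends only on (i - 3) mod 3. (46 - 3) mod 3 = 1, so t(46) = t(4) = 7.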